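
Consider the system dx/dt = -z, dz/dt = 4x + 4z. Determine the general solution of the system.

Coefficient matrix A = [[0, -1], [4, 4]].
Characteristic polynomial det(A - λI) = λ^2 - 4λ + 4 = 0.
Single eigenvalue λ = 2 with algebraic multiplicity 2.
Eigenvector v = (-1,2); generalized eigenvector w with (A-λI)w=v is (1,-1).
General solution: e^(2t)[K_1·v + K_2·(t·v + w)].

x(t) = -K_1e^(2t) - K_2te^(2t) + K_2e^(2t), z(t) = 2K_1e^(2t) + 2K_2te^(2t) - K_2e^(2t)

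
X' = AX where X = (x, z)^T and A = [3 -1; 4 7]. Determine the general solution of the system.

Coefficient matrix A = [[3, -1], [4, 7]].
Characteristic polynomial det(A - λI) = λ^2 - 10λ + 25 = 0.
Single eigenvalue λ = 5 with algebraic multiplicity 2.
Eigenvector v = (-1,2); generalized eigenvector w with (A-λI)w=v is (0,1).
General solution: e^(5t)[K_1·v + K_2·(t·v + w)].

x(t) = -K_1e^(5t) - K_2te^(5t), z(t) = 2K_1e^(5t) + 2K_2te^(5t) + K_2e^(5t)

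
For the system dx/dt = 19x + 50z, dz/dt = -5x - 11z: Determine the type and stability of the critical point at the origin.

A = [[19,50],[-5,-11]]; det(A-λI) = λ^2 - 8λ + 41.
λ = 4 ± 5i: positive real part.

unstable spiral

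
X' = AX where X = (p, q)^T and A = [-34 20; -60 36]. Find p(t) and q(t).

Coefficient matrix A = [[-34, 20], [-60, 36]].
Characteristic polynomial det(A - λI) = λ^2 - 2λ - 24 = 0.
Eigenvalues λ = -4, 6.
For λ=-4: (A-λI) row 1 is [-30, 20], so an eigenvector is (2, 3).
For λ=6: (A-λI) row 1 is [-40, 20], so an eigenvector is (-1, -2).
General solution: c_1e^(-4t)(2,3) + c_2e^(6t)(-1,-2).

p(t) = 2c_1e^(-4t) - c_2e^(6t), q(t) = 3c_1e^(-4t) - 2c_2e^(6t)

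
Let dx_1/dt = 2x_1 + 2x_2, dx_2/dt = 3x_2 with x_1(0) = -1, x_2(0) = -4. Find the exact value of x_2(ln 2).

-32

A = [[2,2],[0,3]]; eigenvalues λ = 3, 2.
Eigenvectors: (-2,-1) for λ=3, (-1,0) for λ=2.
From the initial condition, c_1 = 4, c_2 = -7.
x_2(ln 2) = (4)(2^3)(-1) + (-7)(2^2)(0) = -32.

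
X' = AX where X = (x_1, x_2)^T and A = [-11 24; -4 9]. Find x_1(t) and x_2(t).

x_1(t) = -2K_1e^(t) - 3K_2e^(-3t), x_2(t) = -K_1e^(t) - K_2e^(-3t)

Coefficient matrix A = [[-11, 24], [-4, 9]].
Characteristic polynomial det(A - λI) = λ^2 + 2λ - 3 = 0.
Eigenvalues λ = 1, -3.
For λ=1: (A-λI) row 1 is [-12, 24], so an eigenvector is (-2, -1).
For λ=-3: (A-λI) row 1 is [-8, 24], so an eigenvector is (-3, -1).
General solution: K_1e^(t)(-2,-1) + K_2e^(-3t)(-3,-1).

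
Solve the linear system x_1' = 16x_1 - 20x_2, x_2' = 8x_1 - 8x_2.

x_1(t) = K_1e^(4t)sin(4t) + 2K_1e^(4t)cos(4t) + 2K_2e^(4t)sin(4t) - K_2e^(4t)cos(4t), x_2(t) = K_1e^(4t)sin(4t) + K_1e^(4t)cos(4t) + K_2e^(4t)sin(4t) - K_2e^(4t)cos(4t)

Coefficient matrix A = [[16, -20], [8, -8]].
Characteristic polynomial det(A - λI) = λ^2 - 8λ + 32 = 0.
Eigenvalues λ = 4 ± 4i (complex conjugate pair).
For λ=4+4i: an eigenvector is (2,1) - i(1,1) = (2 - i, 1 - i).
A real fundamental pair from Re and Im of e^((4+4i)t)v: X_1 = e^(4t)(cos(4t)·(2,1) + sin(4t)·(1,1)), X_2 = e^(4t)(sin(4t)·(2,1) - cos(4t)·(1,1)).
General solution: K_1X_1 + K_2X_2.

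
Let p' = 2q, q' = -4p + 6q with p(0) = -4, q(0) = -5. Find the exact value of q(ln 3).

-189

A = [[0,2],[-4,6]]; eigenvalues λ = 2, 4.
Eigenvectors: (1,1) for λ=2, (-1,-2) for λ=4.
From the initial condition, c_1 = -3, c_2 = 1.
q(ln 3) = (-3)(3^2)(1) + (1)(3^4)(-2) = -189.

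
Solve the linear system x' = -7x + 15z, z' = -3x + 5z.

Coefficient matrix A = [[-7, 15], [-3, 5]].
Characteristic polynomial det(A - λI) = λ^2 + 2λ + 10 = 0.
Eigenvalues λ = -1 ± 3i (complex conjugate pair).
For λ=-1+3i: an eigenvector is (2,1) - i(1,0) = (2 - i, 1).
A real fundamental pair from Re and Im of e^((-1+3i)t)v: X_1 = e^(-t)(cos(3t)·(2,1) + sin(3t)·(1,0)), X_2 = e^(-t)(sin(3t)·(2,1) - cos(3t)·(1,0)).
General solution: K_1X_1 + K_2X_2.

x(t) = K_1e^(-t)sin(3t) + 2K_1e^(-t)cos(3t) + 2K_2e^(-t)sin(3t) - K_2e^(-t)cos(3t), z(t) = K_1e^(-t)cos(3t) + K_2e^(-t)sin(3t)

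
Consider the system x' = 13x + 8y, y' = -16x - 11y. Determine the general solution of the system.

Coefficient matrix A = [[13, 8], [-16, -11]].
Characteristic polynomial det(A - λI) = λ^2 - 2λ - 15 = 0.
Eigenvalues λ = -3, 5.
For λ=-3: (A-λI) row 1 is [16, 8], so an eigenvector is (1, -2).
For λ=5: (A-λI) row 1 is [8, 8], so an eigenvector is (1, -1).
General solution: C_1e^(-3t)(1,-2) + C_2e^(5t)(1,-1).

x(t) = C_1e^(-3t) + C_2e^(5t), y(t) = -2C_1e^(-3t) - C_2e^(5t)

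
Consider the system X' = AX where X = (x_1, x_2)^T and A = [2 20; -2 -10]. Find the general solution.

Coefficient matrix A = [[2, 20], [-2, -10]].
Characteristic polynomial det(A - λI) = λ^2 + 8λ + 20 = 0.
Eigenvalues λ = -4 ± 2i (complex conjugate pair).
For λ=-4+2i: an eigenvector is (3,-1) - i(-1,0) = (3 + i, -1).
A real fundamental pair from Re and Im of e^((-4+2i)t)v: X_1 = e^(-4t)(cos(2t)·(3,-1) + sin(2t)·(-1,0)), X_2 = e^(-4t)(sin(2t)·(3,-1) - cos(2t)·(-1,0)).
General solution: C_1X_1 + C_2X_2.

x_1(t) = -C_1e^(-4t)sin(2t) + 3C_1e^(-4t)cos(2t) + 3C_2e^(-4t)sin(2t) + C_2e^(-4t)cos(2t), x_2(t) = -C_1e^(-4t)cos(2t) - C_2e^(-4t)sin(2t)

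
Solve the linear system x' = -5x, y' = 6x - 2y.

x(t) = c_1e^(-5t), y(t) = -2c_1e^(-5t) - c_2e^(-2t)

Coefficient matrix A = [[-5, 0], [6, -2]].
Characteristic polynomial det(A - λI) = λ^2 + 7λ + 10 = 0.
Eigenvalues λ = -5, -2.
For λ=-5: (A-λI) row 2 is [6, 3], so an eigenvector is (1, -2).
For λ=-2: (A-λI) row 1 is [-3, 0], so an eigenvector is (0, -1).
General solution: c_1e^(-5t)(1,-2) + c_2e^(-2t)(0,-1).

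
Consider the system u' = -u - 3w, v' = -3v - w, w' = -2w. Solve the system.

u(t) = K_1e^(-t) + 3K_3e^(-2t), v(t) = K_2e^(-3t) - K_3e^(-2t), w(t) = K_3e^(-2t)

Coefficient matrix A = [[-1, 0, -3], [0, -3, -1], [0, 0, -2]].
det(A - λI) = 0 gives eigenvalues λ = -1, -3, -2.
For λ=-1: eigenvector (1,0,0).
For λ=-3: eigenvector (0,1,0).
For λ=-2: eigenvector (3,-1,1).
General solution: K_1e^(-t)(1,0,0) + K_2e^(-3t)(0,1,0) + K_3e^(-2t)(3,-1,1).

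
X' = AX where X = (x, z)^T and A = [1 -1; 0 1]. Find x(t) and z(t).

x(t) = -c_1e^(t) - c_2te^(t) - 2c_2e^(t), z(t) = c_2e^(t)

Coefficient matrix A = [[1, -1], [0, 1]].
Characteristic polynomial det(A - λI) = λ^2 - 2λ + 1 = 0.
Single eigenvalue λ = 1 with algebraic multiplicity 2.
Eigenvector v = (-1,0); generalized eigenvector w with (A-λI)w=v is (-2,1).
General solution: e^(t)[c_1·v + c_2·(t·v + w)].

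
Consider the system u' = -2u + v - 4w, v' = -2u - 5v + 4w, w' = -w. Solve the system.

Coefficient matrix A = [[-2, 1, -4], [-2, -5, 4], [0, 0, -1]].
det(A - λI) = 0 gives eigenvalues λ = -4, -3, -1.
For λ=-4: eigenvector (1,-2,0).
For λ=-3: eigenvector (1,-1,0).
For λ=-1: eigenvector (-2,2,1).
General solution: K_1e^(-4t)(1,-2,0) + K_2e^(-3t)(1,-1,0) + K_3e^(-t)(-2,2,1).

u(t) = K_1e^(-4t) + K_2e^(-3t) - 2K_3e^(-t), v(t) = -2K_1e^(-4t) - K_2e^(-3t) + 2K_3e^(-t), w(t) = K_3e^(-t)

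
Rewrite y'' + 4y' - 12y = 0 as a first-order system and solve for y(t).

Let x_1 = y, x_2 = y'. Then x_1' = x_2 and x_2' = 12x_1 - 4x_2.
A = [[0,1],[12,-4]]; det(A-λI) = λ^2 + 4λ - 12.
Eigenvalues λ = -6, 2 with eigenvectors (1,-6), (1,2).

y(t) = c_1e^(-6t) + c_2e^(2t)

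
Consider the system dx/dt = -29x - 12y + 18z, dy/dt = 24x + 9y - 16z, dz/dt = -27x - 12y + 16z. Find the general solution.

Coefficient matrix A = [[-29, -12, 18], [24, 9, -16], [-27, -12, 16]].
det(A - λI) = 0 gives eigenvalues λ = -3, 1, -2.
For λ=-3: eigenvector (3,-2,3).
For λ=1: eigenvector (-1,1,-1).
For λ=-2: eigenvector (2,0,3).
General solution: K_1e^(-3t)(3,-2,3) + K_2e^(t)(-1,1,-1) + K_3e^(-2t)(2,0,3).

x(t) = 3K_1e^(-3t) - K_2e^(t) + 2K_3e^(-2t), y(t) = -2K_1e^(-3t) + K_2e^(t), z(t) = 3K_1e^(-3t) - K_2e^(t) + 3K_3e^(-2t)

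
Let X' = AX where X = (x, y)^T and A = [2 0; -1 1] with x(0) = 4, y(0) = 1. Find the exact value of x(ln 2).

A = [[2,0],[-1,1]]; eigenvalues λ = 1, 2.
Eigenvectors: (0,1) for λ=1, (1,-1) for λ=2.
From the initial condition, c_1 = 5, c_2 = 4.
x(ln 2) = (5)(2^1)(0) + (4)(2^2)(1) = 16.

16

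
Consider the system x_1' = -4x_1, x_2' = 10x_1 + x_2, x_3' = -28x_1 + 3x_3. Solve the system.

x_1(t) = C_1e^(-4t), x_2(t) = -2C_1e^(-4t) + C_2e^(t), x_3(t) = 4C_1e^(-4t) + C_3e^(3t)

Coefficient matrix A = [[-4, 0, 0], [10, 1, 0], [-28, 0, 3]].
det(A - λI) = 0 gives eigenvalues λ = -4, 1, 3.
For λ=-4: eigenvector (1,-2,4).
For λ=1: eigenvector (0,1,0).
For λ=3: eigenvector (0,0,1).
General solution: C_1e^(-4t)(1,-2,4) + C_2e^(t)(0,1,0) + C_3e^(3t)(0,0,1).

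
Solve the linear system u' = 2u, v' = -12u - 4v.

u(t) = -c_2e^(2t), v(t) = c_1e^(-4t) + 2c_2e^(2t)

Coefficient matrix A = [[2, 0], [-12, -4]].
Characteristic polynomial det(A - λI) = λ^2 + 2λ - 8 = 0.
Eigenvalues λ = -4, 2.
For λ=-4: (A-λI) row 1 is [6, 0], so an eigenvector is (0, 1).
For λ=2: (A-λI) row 2 is [-12, -6], so an eigenvector is (-1, 2).
General solution: c_1e^(-4t)(0,1) + c_2e^(2t)(-1,2).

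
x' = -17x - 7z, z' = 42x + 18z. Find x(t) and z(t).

Coefficient matrix A = [[-17, -7], [42, 18]].
Characteristic polynomial det(A - λI) = λ^2 - λ - 12 = 0.
Eigenvalues λ = 4, -3.
For λ=4: (A-λI) row 1 is [-21, -7], so an eigenvector is (-1, 3).
For λ=-3: (A-λI) row 1 is [-14, -7], so an eigenvector is (1, -2).
General solution: K_1e^(4t)(-1,3) + K_2e^(-3t)(1,-2).

x(t) = -K_1e^(4t) + K_2e^(-3t), z(t) = 3K_1e^(4t) - 2K_2e^(-3t)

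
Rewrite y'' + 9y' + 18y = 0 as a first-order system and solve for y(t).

y(t) = c_1e^(-3t) + c_2e^(-6t)

Let x_1 = y, x_2 = y'. Then x_1' = x_2 and x_2' = -18x_1 - 9x_2.
A = [[0,1],[-18,-9]]; det(A-λI) = λ^2 + 9λ + 18.
Eigenvalues λ = -3, -6 with eigenvectors (1,-3), (1,-6).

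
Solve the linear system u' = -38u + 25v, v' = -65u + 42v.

Coefficient matrix A = [[-38, 25], [-65, 42]].
Characteristic polynomial det(A - λI) = λ^2 - 4λ + 29 = 0.
Eigenvalues λ = 2 ± 5i (complex conjugate pair).
For λ=2+5i: an eigenvector is (1,2) - i(2,3) = (1 - 2i, 2 - 3i).
A real fundamental pair from Re and Im of e^((2+5i)t)v: X_1 = e^(2t)(cos(5t)·(1,2) + sin(5t)·(2,3)), X_2 = e^(2t)(sin(5t)·(1,2) - cos(5t)·(2,3)).
General solution: K_1X_1 + K_2X_2.

u(t) = 2K_1e^(2t)sin(5t) + K_1e^(2t)cos(5t) + K_2e^(2t)sin(5t) - 2K_2e^(2t)cos(5t), v(t) = 3K_1e^(2t)sin(5t) + 2K_1e^(2t)cos(5t) + 2K_2e^(2t)sin(5t) - 3K_2e^(2t)cos(5t)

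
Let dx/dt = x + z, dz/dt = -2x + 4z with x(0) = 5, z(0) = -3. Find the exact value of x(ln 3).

A = [[1,1],[-2,4]]; eigenvalues λ = 2, 3.
Eigenvectors: (-1,-1) for λ=2, (1,2) for λ=3.
From the initial condition, c_1 = -13, c_2 = -8.
x(ln 3) = (-13)(3^2)(-1) + (-8)(3^3)(1) = -99.

-99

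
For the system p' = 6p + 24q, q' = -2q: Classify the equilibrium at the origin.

A = [[6,24],[0,-2]]; det(A-λI) = λ^2 - 4λ - 12.
λ = -2, 6: opposite signs.

saddle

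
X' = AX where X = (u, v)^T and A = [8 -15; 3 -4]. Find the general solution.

Coefficient matrix A = [[8, -15], [3, -4]].
Characteristic polynomial det(A - λI) = λ^2 - 4λ + 13 = 0.
Eigenvalues λ = 2 ± 3i (complex conjugate pair).
For λ=2+3i: an eigenvector is (1,0) - i(2,1) = (1 - 2i, 0 - i).
A real fundamental pair from Re and Im of e^((2+3i)t)v: X_1 = e^(2t)(cos(3t)·(1,0) + sin(3t)·(2,1)), X_2 = e^(2t)(sin(3t)·(1,0) - cos(3t)·(2,1)).
General solution: K_1X_1 + K_2X_2.

u(t) = 2K_1e^(2t)sin(3t) + K_1e^(2t)cos(3t) + K_2e^(2t)sin(3t) - 2K_2e^(2t)cos(3t), v(t) = K_1e^(2t)sin(3t) - K_2e^(2t)cos(3t)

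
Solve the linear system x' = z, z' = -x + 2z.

Coefficient matrix A = [[0, 1], [-1, 2]].
Characteristic polynomial det(A - λI) = λ^2 - 2λ + 1 = 0.
Single eigenvalue λ = 1 with algebraic multiplicity 2.
Eigenvector v = (-1,-1); generalized eigenvector w with (A-λI)w=v is (3,2).
General solution: e^(t)[K_1·v + K_2·(t·v + w)].

x(t) = -K_1e^(t) - K_2te^(t) + 3K_2e^(t), z(t) = -K_1e^(t) - K_2te^(t) + 2K_2e^(t)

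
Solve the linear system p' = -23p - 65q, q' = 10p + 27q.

p(t) = -3C_1e^(2t)sin(5t) - 2C_1e^(2t)cos(5t) - 2C_2e^(2t)sin(5t) + 3C_2e^(2t)cos(5t), q(t) = C_1e^(2t)sin(5t) + C_1e^(2t)cos(5t) + C_2e^(2t)sin(5t) - C_2e^(2t)cos(5t)

Coefficient matrix A = [[-23, -65], [10, 27]].
Characteristic polynomial det(A - λI) = λ^2 - 4λ + 29 = 0.
Eigenvalues λ = 2 ± 5i (complex conjugate pair).
For λ=2+5i: an eigenvector is (-2,1) - i(-3,1) = (-2 + 3i, 1 - i).
A real fundamental pair from Re and Im of e^((2+5i)t)v: X_1 = e^(2t)(cos(5t)·(-2,1) + sin(5t)·(-3,1)), X_2 = e^(2t)(sin(5t)·(-2,1) - cos(5t)·(-3,1)).
General solution: C_1X_1 + C_2X_2.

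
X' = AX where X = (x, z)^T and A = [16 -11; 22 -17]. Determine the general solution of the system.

Coefficient matrix A = [[16, -11], [22, -17]].
Characteristic polynomial det(A - λI) = λ^2 + λ - 30 = 0.
Eigenvalues λ = 5, -6.
For λ=5: (A-λI) row 1 is [11, -11], so an eigenvector is (-1, -1).
For λ=-6: (A-λI) row 1 is [22, -11], so an eigenvector is (-1, -2).
General solution: c_1e^(5t)(-1,-1) + c_2e^(-6t)(-1,-2).

x(t) = -c_1e^(5t) - c_2e^(-6t), z(t) = -c_1e^(5t) - 2c_2e^(-6t)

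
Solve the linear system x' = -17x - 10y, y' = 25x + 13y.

Coefficient matrix A = [[-17, -10], [25, 13]].
Characteristic polynomial det(A - λI) = λ^2 + 4λ + 29 = 0.
Eigenvalues λ = -2 ± 5i (complex conjugate pair).
For λ=-2+5i: an eigenvector is (1,-1) - i(-1,2) = (1 + i, -1 - 2i).
A real fundamental pair from Re and Im of e^((-2+5i)t)v: X_1 = e^(-2t)(cos(5t)·(1,-1) + sin(5t)·(-1,2)), X_2 = e^(-2t)(sin(5t)·(1,-1) - cos(5t)·(-1,2)).
General solution: c_1X_1 + c_2X_2.

x(t) = -c_1e^(-2t)sin(5t) + c_1e^(-2t)cos(5t) + c_2e^(-2t)sin(5t) + c_2e^(-2t)cos(5t), y(t) = 2c_1e^(-2t)sin(5t) - c_1e^(-2t)cos(5t) - c_2e^(-2t)sin(5t) - 2c_2e^(-2t)cos(5t)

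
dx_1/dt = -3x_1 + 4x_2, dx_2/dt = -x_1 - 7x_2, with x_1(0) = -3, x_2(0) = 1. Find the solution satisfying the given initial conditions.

Coefficient matrix A = [[-3, 4], [-1, -7]].
Characteristic polynomial det(A - λI) = λ^2 + 10λ + 25 = 0.
Single eigenvalue λ = -5 with algebraic multiplicity 2.
Eigenvector v = (-2,1); generalized eigenvector w with (A-λI)w=v is (-3,1).
General solution: e^(-5t)[K_1·v + K_2·(t·v + w)].
Applying x_1(0)=-3, x_2(0)=1 gives K_1=0, K_2=1.

x_1(t) = -2te^(-5t) - 3e^(-5t), x_2(t) = te^(-5t) + e^(-5t)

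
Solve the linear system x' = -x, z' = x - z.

x(t) = C_2e^(-t), z(t) = C_1e^(-t) + C_2te^(-t) + 2C_2e^(-t)

Coefficient matrix A = [[-1, 0], [1, -1]].
Characteristic polynomial det(A - λI) = λ^2 + 2λ + 1 = 0.
Single eigenvalue λ = -1 with algebraic multiplicity 2.
Eigenvector v = (0,1); generalized eigenvector w with (A-λI)w=v is (1,2).
General solution: e^(-t)[C_1·v + C_2·(t·v + w)].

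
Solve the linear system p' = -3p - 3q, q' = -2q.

p(t) = C_1e^(-3t) - 3C_2e^(-2t), q(t) = C_2e^(-2t)

Coefficient matrix A = [[-3, -3], [0, -2]].
Characteristic polynomial det(A - λI) = λ^2 + 5λ + 6 = 0.
Eigenvalues λ = -3, -2.
For λ=-3: (A-λI) row 1 is [0, -3], so an eigenvector is (1, 0).
For λ=-2: (A-λI) row 1 is [-1, -3], so an eigenvector is (-3, 1).
General solution: C_1e^(-3t)(1,0) + C_2e^(-2t)(-3,1).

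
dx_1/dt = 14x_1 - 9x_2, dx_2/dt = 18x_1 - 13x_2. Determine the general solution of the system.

Coefficient matrix A = [[14, -9], [18, -13]].
Characteristic polynomial det(A - λI) = λ^2 - λ - 20 = 0.
Eigenvalues λ = -4, 5.
For λ=-4: (A-λI) row 1 is [18, -9], so an eigenvector is (1, 2).
For λ=5: (A-λI) row 1 is [9, -9], so an eigenvector is (-1, -1).
General solution: C_1e^(-4t)(1,2) + C_2e^(5t)(-1,-1).

x_1(t) = C_1e^(-4t) - C_2e^(5t), x_2(t) = 2C_1e^(-4t) - C_2e^(5t)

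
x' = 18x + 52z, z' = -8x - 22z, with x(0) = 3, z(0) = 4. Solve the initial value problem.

x(t) = 67e^(-2t)sin(4t) + 3e^(-2t)cos(4t), z(t) = -26e^(-2t)sin(4t) + 4e^(-2t)cos(4t)

Coefficient matrix A = [[18, 52], [-8, -22]].
Characteristic polynomial det(A - λI) = λ^2 + 4λ + 20 = 0.
Eigenvalues λ = -2 ± 4i (complex conjugate pair).
For λ=-2+4i: an eigenvector is (-3,1) - i(-2,1) = (-3 + 2i, 1 - i).
A real fundamental pair from Re and Im of e^((-2+4i)t)v: X_1 = e^(-2t)(cos(4t)·(-3,1) + sin(4t)·(-2,1)), X_2 = e^(-2t)(sin(4t)·(-3,1) - cos(4t)·(-2,1)).
General solution: K_1X_1 + K_2X_2.
Applying x(0)=3, z(0)=4 gives K_1=-11, K_2=-15.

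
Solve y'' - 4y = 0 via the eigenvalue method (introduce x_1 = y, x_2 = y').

Let x_1 = y, x_2 = y'. Then x_1' = x_2 and x_2' = 4x_1.
A = [[0,1],[4,0]]; det(A-λI) = λ^2 - 4.
Eigenvalues λ = -2, 2 with eigenvectors (1,-2), (1,2).

y(t) = c_1e^(-2t) + c_2e^(2t)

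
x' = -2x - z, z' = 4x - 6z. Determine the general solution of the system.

x(t) = C_1e^(-4t) + C_2te^(-4t) + 2C_2e^(-4t), z(t) = 2C_1e^(-4t) + 2C_2te^(-4t) + 3C_2e^(-4t)

Coefficient matrix A = [[-2, -1], [4, -6]].
Characteristic polynomial det(A - λI) = λ^2 + 8λ + 16 = 0.
Single eigenvalue λ = -4 with algebraic multiplicity 2.
Eigenvector v = (1,2); generalized eigenvector w with (A-λI)w=v is (2,3).
General solution: e^(-4t)[C_1·v + C_2·(t·v + w)].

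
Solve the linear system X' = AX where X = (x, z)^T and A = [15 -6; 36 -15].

x(t) = -K_1e^(-3t) - K_2e^(3t), z(t) = -3K_1e^(-3t) - 2K_2e^(3t)

Coefficient matrix A = [[15, -6], [36, -15]].
Characteristic polynomial det(A - λI) = λ^2 - 9 = 0.
Eigenvalues λ = -3, 3.
For λ=-3: (A-λI) row 1 is [18, -6], so an eigenvector is (-1, -3).
For λ=3: (A-λI) row 1 is [12, -6], so an eigenvector is (-1, -2).
General solution: K_1e^(-3t)(-1,-3) + K_2e^(3t)(-1,-2).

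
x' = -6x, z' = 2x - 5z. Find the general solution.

Coefficient matrix A = [[-6, 0], [2, -5]].
Characteristic polynomial det(A - λI) = λ^2 + 11λ + 30 = 0.
Eigenvalues λ = -5, -6.
For λ=-5: (A-λI) row 1 is [-1, 0], so an eigenvector is (0, -1).
For λ=-6: (A-λI) row 2 is [2, 1], so an eigenvector is (-1, 2).
General solution: C_1e^(-5t)(0,-1) + C_2e^(-6t)(-1,2).

x(t) = -C_2e^(-6t), z(t) = -C_1e^(-5t) + 2C_2e^(-6t)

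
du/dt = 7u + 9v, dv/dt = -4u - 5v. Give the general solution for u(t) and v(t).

u(t) = 3c_1e^(t) + 3c_2te^(t) - c_2e^(t), v(t) = -2c_1e^(t) - 2c_2te^(t) + c_2e^(t)

Coefficient matrix A = [[7, 9], [-4, -5]].
Characteristic polynomial det(A - λI) = λ^2 - 2λ + 1 = 0.
Single eigenvalue λ = 1 with algebraic multiplicity 2.
Eigenvector v = (3,-2); generalized eigenvector w with (A-λI)w=v is (-1,1).
General solution: e^(t)[c_1·v + c_2·(t·v + w)].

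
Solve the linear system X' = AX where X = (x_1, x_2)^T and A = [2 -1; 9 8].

Coefficient matrix A = [[2, -1], [9, 8]].
Characteristic polynomial det(A - λI) = λ^2 - 10λ + 25 = 0.
Single eigenvalue λ = 5 with algebraic multiplicity 2.
Eigenvector v = (1,-3); generalized eigenvector w with (A-λI)w=v is (-1,2).
General solution: e^(5t)[c_1·v + c_2·(t·v + w)].

x_1(t) = c_1e^(5t) + c_2te^(5t) - c_2e^(5t), x_2(t) = -3c_1e^(5t) - 3c_2te^(5t) + 2c_2e^(5t)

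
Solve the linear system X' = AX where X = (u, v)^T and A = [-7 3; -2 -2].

u(t) = -3K_1e^(-5t) - K_2e^(-4t), v(t) = -2K_1e^(-5t) - K_2e^(-4t)

Coefficient matrix A = [[-7, 3], [-2, -2]].
Characteristic polynomial det(A - λI) = λ^2 + 9λ + 20 = 0.
Eigenvalues λ = -5, -4.
For λ=-5: (A-λI) row 1 is [-2, 3], so an eigenvector is (-3, -2).
For λ=-4: (A-λI) row 1 is [-3, 3], so an eigenvector is (-1, -1).
General solution: K_1e^(-5t)(-3,-2) + K_2e^(-4t)(-1,-1).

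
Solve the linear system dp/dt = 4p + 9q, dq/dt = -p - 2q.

p(t) = -3c_1e^(t) - 3c_2te^(t) + 2c_2e^(t), q(t) = c_1e^(t) + c_2te^(t) - c_2e^(t)

Coefficient matrix A = [[4, 9], [-1, -2]].
Characteristic polynomial det(A - λI) = λ^2 - 2λ + 1 = 0.
Single eigenvalue λ = 1 with algebraic multiplicity 2.
Eigenvector v = (-3,1); generalized eigenvector w with (A-λI)w=v is (2,-1).
General solution: e^(t)[c_1·v + c_2·(t·v + w)].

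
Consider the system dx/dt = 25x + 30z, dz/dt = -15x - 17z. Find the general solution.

x(t) = -3c_1e^(4t)sin(3t) + c_1e^(4t)cos(3t) + c_2e^(4t)sin(3t) + 3c_2e^(4t)cos(3t), z(t) = 2c_1e^(4t)sin(3t) - c_1e^(4t)cos(3t) - c_2e^(4t)sin(3t) - 2c_2e^(4t)cos(3t)

Coefficient matrix A = [[25, 30], [-15, -17]].
Characteristic polynomial det(A - λI) = λ^2 - 8λ + 25 = 0.
Eigenvalues λ = 4 ± 3i (complex conjugate pair).
For λ=4+3i: an eigenvector is (1,-1) - i(-3,2) = (1 + 3i, -1 - 2i).
A real fundamental pair from Re and Im of e^((4+3i)t)v: X_1 = e^(4t)(cos(3t)·(1,-1) + sin(3t)·(-3,2)), X_2 = e^(4t)(sin(3t)·(1,-1) - cos(3t)·(-3,2)).
General solution: c_1X_1 + c_2X_2.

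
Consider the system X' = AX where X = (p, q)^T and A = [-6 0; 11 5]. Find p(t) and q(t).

p(t) = -K_2e^(-6t), q(t) = K_1e^(5t) + K_2e^(-6t)

Coefficient matrix A = [[-6, 0], [11, 5]].
Characteristic polynomial det(A - λI) = λ^2 + λ - 30 = 0.
Eigenvalues λ = 5, -6.
For λ=5: (A-λI) row 1 is [-11, 0], so an eigenvector is (0, 1).
For λ=-6: (A-λI) row 2 is [11, 11], so an eigenvector is (-1, 1).
General solution: K_1e^(5t)(0,1) + K_2e^(-6t)(-1,1).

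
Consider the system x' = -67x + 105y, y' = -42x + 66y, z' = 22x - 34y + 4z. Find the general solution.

Coefficient matrix A = [[-67, 105, 0], [-42, 66, 0], [22, -34, 4]].
det(A - λI) = 0 gives eigenvalues λ = 4, -4, 3.
For λ=4: eigenvector (0,0,1).
For λ=-4: eigenvector (5,3,-1).
For λ=3: eigenvector (-3,-2,-2).
General solution: K_1e^(4t)(0,0,1) + K_2e^(-4t)(5,3,-1) + K_3e^(3t)(-3,-2,-2).

x(t) = 5K_2e^(-4t) - 3K_3e^(3t), y(t) = 3K_2e^(-4t) - 2K_3e^(3t), z(t) = K_1e^(4t) - K_2e^(-4t) - 2K_3e^(3t)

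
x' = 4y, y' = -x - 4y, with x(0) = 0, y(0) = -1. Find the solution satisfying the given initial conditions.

x(t) = -4te^(-2t), y(t) = 2te^(-2t) - e^(-2t)

Coefficient matrix A = [[0, 4], [-1, -4]].
Characteristic polynomial det(A - λI) = λ^2 + 4λ + 4 = 0.
Single eigenvalue λ = -2 with algebraic multiplicity 2.
Eigenvector v = (2,-1); generalized eigenvector w with (A-λI)w=v is (1,0).
General solution: e^(-2t)[K_1·v + K_2·(t·v + w)].
Applying x(0)=0, y(0)=-1 gives K_1=1, K_2=-2.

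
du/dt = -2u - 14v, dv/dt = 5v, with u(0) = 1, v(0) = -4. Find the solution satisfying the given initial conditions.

Coefficient matrix A = [[-2, -14], [0, 5]].
Characteristic polynomial det(A - λI) = λ^2 - 3λ - 10 = 0.
Eigenvalues λ = 5, -2.
For λ=5: (A-λI) row 1 is [-7, -14], so an eigenvector is (-2, 1).
For λ=-2: (A-λI) row 1 is [0, -14], so an eigenvector is (-1, 0).
General solution: c_1e^(5t)(-2,1) + c_2e^(-2t)(-1,0).
Applying u(0)=1, v(0)=-4 gives c_1=-4, c_2=7.

u(t) = 8e^(5t) - 7e^(-2t), v(t) = -4e^(5t)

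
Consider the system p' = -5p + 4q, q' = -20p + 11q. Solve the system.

p(t) = C_1e^(3t)sin(4t) - C_2e^(3t)cos(4t), q(t) = 2C_1e^(3t)sin(4t) + C_1e^(3t)cos(4t) + C_2e^(3t)sin(4t) - 2C_2e^(3t)cos(4t)

Coefficient matrix A = [[-5, 4], [-20, 11]].
Characteristic polynomial det(A - λI) = λ^2 - 6λ + 25 = 0.
Eigenvalues λ = 3 ± 4i (complex conjugate pair).
For λ=3+4i: an eigenvector is (0,1) - i(1,2) = (0 - i, 1 - 2i).
A real fundamental pair from Re and Im of e^((3+4i)t)v: X_1 = e^(3t)(cos(4t)·(0,1) + sin(4t)·(1,2)), X_2 = e^(3t)(sin(4t)·(0,1) - cos(4t)·(1,2)).
General solution: C_1X_1 + C_2X_2.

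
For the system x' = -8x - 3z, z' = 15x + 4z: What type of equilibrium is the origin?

A = [[-8,-3],[15,4]]; det(A-λI) = λ^2 + 4λ + 13.
λ = -2 ± 3i: negative real part.

stable spiral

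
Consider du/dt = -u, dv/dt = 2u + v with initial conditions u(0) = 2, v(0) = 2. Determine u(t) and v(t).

u(t) = 2e^(-t), v(t) = 4e^(t) - 2e^(-t)

Coefficient matrix A = [[-1, 0], [2, 1]].
Characteristic polynomial det(A - λI) = λ^2 - 1 = 0.
Eigenvalues λ = 1, -1.
For λ=1: (A-λI) row 1 is [-2, 0], so an eigenvector is (0, -1).
For λ=-1: (A-λI) row 2 is [2, 2], so an eigenvector is (-1, 1).
General solution: c_1e^(t)(0,-1) + c_2e^(-t)(-1,1).
Applying u(0)=2, v(0)=2 gives c_1=-4, c_2=-2.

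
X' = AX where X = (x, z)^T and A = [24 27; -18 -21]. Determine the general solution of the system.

x(t) = -C_1e^(-3t) + 3C_2e^(6t), z(t) = C_1e^(-3t) - 2C_2e^(6t)

Coefficient matrix A = [[24, 27], [-18, -21]].
Characteristic polynomial det(A - λI) = λ^2 - 3λ - 18 = 0.
Eigenvalues λ = -3, 6.
For λ=-3: (A-λI) row 1 is [27, 27], so an eigenvector is (-1, 1).
For λ=6: (A-λI) row 1 is [18, 27], so an eigenvector is (3, -2).
General solution: C_1e^(-3t)(-1,1) + C_2e^(6t)(3,-2).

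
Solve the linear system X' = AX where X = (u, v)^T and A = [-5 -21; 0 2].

u(t) = 3K_1e^(2t) + K_2e^(-5t), v(t) = -K_1e^(2t)

Coefficient matrix A = [[-5, -21], [0, 2]].
Characteristic polynomial det(A - λI) = λ^2 + 3λ - 10 = 0.
Eigenvalues λ = 2, -5.
For λ=2: (A-λI) row 1 is [-7, -21], so an eigenvector is (3, -1).
For λ=-5: (A-λI) row 1 is [0, -21], so an eigenvector is (1, 0).
General solution: K_1e^(2t)(3,-1) + K_2e^(-5t)(1,0).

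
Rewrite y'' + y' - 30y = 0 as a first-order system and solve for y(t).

Let x_1 = y, x_2 = y'. Then x_1' = x_2 and x_2' = 30x_1 - x_2.
A = [[0,1],[30,-1]]; det(A-λI) = λ^2 + λ - 30.
Eigenvalues λ = 5, -6 with eigenvectors (1,5), (1,-6).

y(t) = K_1e^(5t) + K_2e^(-6t)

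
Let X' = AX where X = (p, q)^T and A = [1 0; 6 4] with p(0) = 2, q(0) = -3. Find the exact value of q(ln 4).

A = [[1,0],[6,4]]; eigenvalues λ = 1, 4.
Eigenvectors: (-1,2) for λ=1, (0,1) for λ=4.
From the initial condition, c_1 = -2, c_2 = 1.
q(ln 4) = (-2)(4^1)(2) + (1)(4^4)(1) = 240.

240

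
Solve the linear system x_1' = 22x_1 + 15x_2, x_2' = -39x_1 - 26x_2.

Coefficient matrix A = [[22, 15], [-39, -26]].
Characteristic polynomial det(A - λI) = λ^2 + 4λ + 13 = 0.
Eigenvalues λ = -2 ± 3i (complex conjugate pair).
For λ=-2+3i: an eigenvector is (-2,3) - i(-1,2) = (-2 + i, 3 - 2i).
A real fundamental pair from Re and Im of e^((-2+3i)t)v: X_1 = e^(-2t)(cos(3t)·(-2,3) + sin(3t)·(-1,2)), X_2 = e^(-2t)(sin(3t)·(-2,3) - cos(3t)·(-1,2)).
General solution: K_1X_1 + K_2X_2.

x_1(t) = -K_1e^(-2t)sin(3t) - 2K_1e^(-2t)cos(3t) - 2K_2e^(-2t)sin(3t) + K_2e^(-2t)cos(3t), x_2(t) = 2K_1e^(-2t)sin(3t) + 3K_1e^(-2t)cos(3t) + 3K_2e^(-2t)sin(3t) - 2K_2e^(-2t)cos(3t)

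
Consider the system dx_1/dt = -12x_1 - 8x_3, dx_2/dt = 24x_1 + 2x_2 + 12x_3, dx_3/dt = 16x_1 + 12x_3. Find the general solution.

Coefficient matrix A = [[-12, 0, -8], [24, 2, 12], [16, 0, 12]].
det(A - λI) = 0 gives eigenvalues λ = 4, -4, 2.
For λ=4: eigenvector (1,0,-2).
For λ=-4: eigenvector (1,-2,-1).
For λ=2: eigenvector (0,1,0).
General solution: K_1e^(4t)(1,0,-2) + K_2e^(-4t)(1,-2,-1) + K_3e^(2t)(0,1,0).

x_1(t) = K_1e^(4t) + K_2e^(-4t), x_2(t) = -2K_2e^(-4t) + K_3e^(2t), x_3(t) = -2K_1e^(4t) - K_2e^(-4t)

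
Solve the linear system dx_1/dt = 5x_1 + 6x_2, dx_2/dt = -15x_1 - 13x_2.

Coefficient matrix A = [[5, 6], [-15, -13]].
Characteristic polynomial det(A - λI) = λ^2 + 8λ + 25 = 0.
Eigenvalues λ = -4 ± 3i (complex conjugate pair).
For λ=-4+3i: an eigenvector is (-1,1) - i(-1,2) = (-1 + i, 1 - 2i).
A real fundamental pair from Re and Im of e^((-4+3i)t)v: X_1 = e^(-4t)(cos(3t)·(-1,1) + sin(3t)·(-1,2)), X_2 = e^(-4t)(sin(3t)·(-1,1) - cos(3t)·(-1,2)).
General solution: c_1X_1 + c_2X_2.

x_1(t) = -c_1e^(-4t)sin(3t) - c_1e^(-4t)cos(3t) - c_2e^(-4t)sin(3t) + c_2e^(-4t)cos(3t), x_2(t) = 2c_1e^(-4t)sin(3t) + c_1e^(-4t)cos(3t) + c_2e^(-4t)sin(3t) - 2c_2e^(-4t)cos(3t)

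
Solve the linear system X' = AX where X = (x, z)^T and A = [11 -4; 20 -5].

x(t) = C_1e^(3t)cos(4t) + C_2e^(3t)sin(4t), z(t) = C_1e^(3t)sin(4t) + 2C_1e^(3t)cos(4t) + 2C_2e^(3t)sin(4t) - C_2e^(3t)cos(4t)

Coefficient matrix A = [[11, -4], [20, -5]].
Characteristic polynomial det(A - λI) = λ^2 - 6λ + 25 = 0.
Eigenvalues λ = 3 ± 4i (complex conjugate pair).
For λ=3+4i: an eigenvector is (1,2) - i(0,1) = (1, 2 - i).
A real fundamental pair from Re and Im of e^((3+4i)t)v: X_1 = e^(3t)(cos(4t)·(1,2) + sin(4t)·(0,1)), X_2 = e^(3t)(sin(4t)·(1,2) - cos(4t)·(0,1)).
General solution: C_1X_1 + C_2X_2.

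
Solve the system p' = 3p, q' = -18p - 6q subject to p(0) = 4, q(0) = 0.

Coefficient matrix A = [[3, 0], [-18, -6]].
Characteristic polynomial det(A - λI) = λ^2 + 3λ - 18 = 0.
Eigenvalues λ = 3, -6.
For λ=3: (A-λI) row 2 is [-18, -9], so an eigenvector is (1, -2).
For λ=-6: (A-λI) row 1 is [9, 0], so an eigenvector is (0, -1).
General solution: K_1e^(3t)(1,-2) + K_2e^(-6t)(0,-1).
Applying p(0)=4, q(0)=0 gives K_1=4, K_2=-8.

p(t) = 4e^(3t), q(t) = -8e^(3t) + 8e^(-6t)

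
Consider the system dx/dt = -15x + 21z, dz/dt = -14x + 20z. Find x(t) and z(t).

Coefficient matrix A = [[-15, 21], [-14, 20]].
Characteristic polynomial det(A - λI) = λ^2 - 5λ - 6 = 0.
Eigenvalues λ = 6, -1.
For λ=6: (A-λI) row 1 is [-21, 21], so an eigenvector is (1, 1).
For λ=-1: (A-λI) row 1 is [-14, 21], so an eigenvector is (-3, -2).
General solution: C_1e^(6t)(1,1) + C_2e^(-t)(-3,-2).

x(t) = C_1e^(6t) - 3C_2e^(-t), z(t) = C_1e^(6t) - 2C_2e^(-t)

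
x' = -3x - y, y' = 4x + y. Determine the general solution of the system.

x(t) = c_1e^(-t) + c_2te^(-t), y(t) = -2c_1e^(-t) - 2c_2te^(-t) - c_2e^(-t)

Coefficient matrix A = [[-3, -1], [4, 1]].
Characteristic polynomial det(A - λI) = λ^2 + 2λ + 1 = 0.
Single eigenvalue λ = -1 with algebraic multiplicity 2.
Eigenvector v = (1,-2); generalized eigenvector w with (A-λI)w=v is (0,-1).
General solution: e^(-t)[c_1·v + c_2·(t·v + w)].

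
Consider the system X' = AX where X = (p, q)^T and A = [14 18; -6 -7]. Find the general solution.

Coefficient matrix A = [[14, 18], [-6, -7]].
Characteristic polynomial det(A - λI) = λ^2 - 7λ + 10 = 0.
Eigenvalues λ = 5, 2.
For λ=5: (A-λI) row 1 is [9, 18], so an eigenvector is (-2, 1).
For λ=2: (A-λI) row 1 is [12, 18], so an eigenvector is (-3, 2).
General solution: c_1e^(5t)(-2,1) + c_2e^(2t)(-3,2).

p(t) = -2c_1e^(5t) - 3c_2e^(2t), q(t) = c_1e^(5t) + 2c_2e^(2t)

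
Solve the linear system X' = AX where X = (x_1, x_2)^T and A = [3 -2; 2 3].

x_1(t) = C_1e^(3t)sin(2t) - C_2e^(3t)cos(2t), x_2(t) = -C_1e^(3t)cos(2t) - C_2e^(3t)sin(2t)

Coefficient matrix A = [[3, -2], [2, 3]].
Characteristic polynomial det(A - λI) = λ^2 - 6λ + 13 = 0.
Eigenvalues λ = 3 ± 2i (complex conjugate pair).
For λ=3+2i: an eigenvector is (0,-1) - i(1,0) = (0 - i, -1).
A real fundamental pair from Re and Im of e^((3+2i)t)v: X_1 = e^(3t)(cos(2t)·(0,-1) + sin(2t)·(1,0)), X_2 = e^(3t)(sin(2t)·(0,-1) - cos(2t)·(1,0)).
General solution: C_1X_1 + C_2X_2.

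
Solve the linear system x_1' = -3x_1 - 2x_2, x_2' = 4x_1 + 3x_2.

x_1(t) = K_1e^(-t) + K_2e^(t), x_2(t) = -K_1e^(-t) - 2K_2e^(t)

Coefficient matrix A = [[-3, -2], [4, 3]].
Characteristic polynomial det(A - λI) = λ^2 - 1 = 0.
Eigenvalues λ = -1, 1.
For λ=-1: (A-λI) row 1 is [-2, -2], so an eigenvector is (1, -1).
For λ=1: (A-λI) row 1 is [-4, -2], so an eigenvector is (1, -2).
General solution: K_1e^(-t)(1,-1) + K_2e^(t)(1,-2).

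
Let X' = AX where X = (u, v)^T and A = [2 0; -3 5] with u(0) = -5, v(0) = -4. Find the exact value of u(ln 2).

-20

A = [[2,0],[-3,5]]; eigenvalues λ = 5, 2.
Eigenvectors: (0,-1) for λ=5, (1,1) for λ=2.
From the initial condition, c_1 = -1, c_2 = -5.
u(ln 2) = (-1)(2^5)(0) + (-5)(2^2)(1) = -20.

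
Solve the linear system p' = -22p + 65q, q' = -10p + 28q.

p(t) = 3K_1e^(3t)sin(5t) + 2K_1e^(3t)cos(5t) + 2K_2e^(3t)sin(5t) - 3K_2e^(3t)cos(5t), q(t) = K_1e^(3t)sin(5t) + K_1e^(3t)cos(5t) + K_2e^(3t)sin(5t) - K_2e^(3t)cos(5t)

Coefficient matrix A = [[-22, 65], [-10, 28]].
Characteristic polynomial det(A - λI) = λ^2 - 6λ + 34 = 0.
Eigenvalues λ = 3 ± 5i (complex conjugate pair).
For λ=3+5i: an eigenvector is (2,1) - i(3,1) = (2 - 3i, 1 - i).
A real fundamental pair from Re and Im of e^((3+5i)t)v: X_1 = e^(3t)(cos(5t)·(2,1) + sin(5t)·(3,1)), X_2 = e^(3t)(sin(5t)·(2,1) - cos(5t)·(3,1)).
General solution: K_1X_1 + K_2X_2.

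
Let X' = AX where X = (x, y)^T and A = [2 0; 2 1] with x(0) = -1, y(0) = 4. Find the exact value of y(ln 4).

A = [[2,0],[2,1]]; eigenvalues λ = 1, 2.
Eigenvectors: (0,-1) for λ=1, (1,2) for λ=2.
From the initial condition, c_1 = -6, c_2 = -1.
y(ln 4) = (-6)(4^1)(-1) + (-1)(4^2)(2) = -8.

-8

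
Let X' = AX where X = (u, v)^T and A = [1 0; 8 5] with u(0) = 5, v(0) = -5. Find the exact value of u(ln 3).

A = [[1,0],[8,5]]; eigenvalues λ = 5, 1.
Eigenvectors: (0,1) for λ=5, (-1,2) for λ=1.
From the initial condition, c_1 = 5, c_2 = -5.
u(ln 3) = (5)(3^5)(0) + (-5)(3^1)(-1) = 15.

15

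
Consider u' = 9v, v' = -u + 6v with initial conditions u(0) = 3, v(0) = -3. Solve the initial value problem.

u(t) = -36te^(3t) + 3e^(3t), v(t) = -12te^(3t) - 3e^(3t)

Coefficient matrix A = [[0, 9], [-1, 6]].
Characteristic polynomial det(A - λI) = λ^2 - 6λ + 9 = 0.
Single eigenvalue λ = 3 with algebraic multiplicity 2.
Eigenvector v = (-3,-1); generalized eigenvector w with (A-λI)w=v is (1,0).
General solution: e^(3t)[C_1·v + C_2·(t·v + w)].
Applying u(0)=3, v(0)=-3 gives C_1=3, C_2=12.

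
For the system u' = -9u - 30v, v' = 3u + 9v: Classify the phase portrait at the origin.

center

A = [[-9,-30],[3,9]]; det(A-λI) = λ^2 + 9.
λ = 0 ± 3i: zero real part.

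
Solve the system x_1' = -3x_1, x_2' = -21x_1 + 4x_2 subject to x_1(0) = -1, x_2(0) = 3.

Coefficient matrix A = [[-3, 0], [-21, 4]].
Characteristic polynomial det(A - λI) = λ^2 - λ - 12 = 0.
Eigenvalues λ = 4, -3.
For λ=4: (A-λI) row 1 is [-7, 0], so an eigenvector is (0, 1).
For λ=-3: (A-λI) row 2 is [-21, 7], so an eigenvector is (1, 3).
General solution: K_1e^(4t)(0,1) + K_2e^(-3t)(1,3).
Applying x_1(0)=-1, x_2(0)=3 gives K_1=6, K_2=-1.

x_1(t) = -e^(-3t), x_2(t) = 6e^(4t) - 3e^(-3t)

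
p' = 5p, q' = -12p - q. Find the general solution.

Coefficient matrix A = [[5, 0], [-12, -1]].
Characteristic polynomial det(A - λI) = λ^2 - 4λ - 5 = 0.
Eigenvalues λ = 5, -1.
For λ=5: (A-λI) row 2 is [-12, -6], so an eigenvector is (1, -2).
For λ=-1: (A-λI) row 1 is [6, 0], so an eigenvector is (0, 1).
General solution: K_1e^(5t)(1,-2) + K_2e^(-t)(0,1).

p(t) = K_1e^(5t), q(t) = -2K_1e^(5t) + K_2e^(-t)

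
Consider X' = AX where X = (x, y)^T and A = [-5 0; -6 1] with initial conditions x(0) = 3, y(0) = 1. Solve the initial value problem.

Coefficient matrix A = [[-5, 0], [-6, 1]].
Characteristic polynomial det(A - λI) = λ^2 + 4λ - 5 = 0.
Eigenvalues λ = 1, -5.
For λ=1: (A-λI) row 1 is [-6, 0], so an eigenvector is (0, -1).
For λ=-5: (A-λI) row 2 is [-6, 6], so an eigenvector is (1, 1).
General solution: c_1e^(t)(0,-1) + c_2e^(-5t)(1,1).
Applying x(0)=3, y(0)=1 gives c_1=2, c_2=3.

x(t) = 3e^(-5t), y(t) = -2e^(t) + 3e^(-5t)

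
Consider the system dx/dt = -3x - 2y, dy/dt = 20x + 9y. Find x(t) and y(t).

Coefficient matrix A = [[-3, -2], [20, 9]].
Characteristic polynomial det(A - λI) = λ^2 - 6λ + 13 = 0.
Eigenvalues λ = 3 ± 2i (complex conjugate pair).
For λ=3+2i: an eigenvector is (0,1) - i(-1,3) = (0 + i, 1 - 3i).
A real fundamental pair from Re and Im of e^((3+2i)t)v: X_1 = e^(3t)(cos(2t)·(0,1) + sin(2t)·(-1,3)), X_2 = e^(3t)(sin(2t)·(0,1) - cos(2t)·(-1,3)).
General solution: c_1X_1 + c_2X_2.

x(t) = -c_1e^(3t)sin(2t) + c_2e^(3t)cos(2t), y(t) = 3c_1e^(3t)sin(2t) + c_1e^(3t)cos(2t) + c_2e^(3t)sin(2t) - 3c_2e^(3t)cos(2t)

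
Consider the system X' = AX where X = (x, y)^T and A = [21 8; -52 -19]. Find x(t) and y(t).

x(t) = K_1e^(t)sin(4t) + K_1e^(t)cos(4t) + K_2e^(t)sin(4t) - K_2e^(t)cos(4t), y(t) = -3K_1e^(t)sin(4t) - 2K_1e^(t)cos(4t) - 2K_2e^(t)sin(4t) + 3K_2e^(t)cos(4t)

Coefficient matrix A = [[21, 8], [-52, -19]].
Characteristic polynomial det(A - λI) = λ^2 - 2λ + 17 = 0.
Eigenvalues λ = 1 ± 4i (complex conjugate pair).
For λ=1+4i: an eigenvector is (1,-2) - i(1,-3) = (1 - i, -2 + 3i).
A real fundamental pair from Re and Im of e^((1+4i)t)v: X_1 = e^(t)(cos(4t)·(1,-2) + sin(4t)·(1,-3)), X_2 = e^(t)(sin(4t)·(1,-2) - cos(4t)·(1,-3)).
General solution: K_1X_1 + K_2X_2.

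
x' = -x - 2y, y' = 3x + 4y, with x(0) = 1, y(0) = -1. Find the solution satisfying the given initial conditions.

Coefficient matrix A = [[-1, -2], [3, 4]].
Characteristic polynomial det(A - λI) = λ^2 - 3λ + 2 = 0.
Eigenvalues λ = 1, 2.
For λ=1: (A-λI) row 1 is [-2, -2], so an eigenvector is (1, -1).
For λ=2: (A-λI) row 1 is [-3, -2], so an eigenvector is (-2, 3).
General solution: K_1e^(t)(1,-1) + K_2e^(2t)(-2,3).
Applying x(0)=1, y(0)=-1 gives K_1=1, K_2=0.

x(t) = e^(t), y(t) = -e^(t)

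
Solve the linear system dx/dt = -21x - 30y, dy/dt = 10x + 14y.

Coefficient matrix A = [[-21, -30], [10, 14]].
Characteristic polynomial det(A - λI) = λ^2 + 7λ + 6 = 0.
Eigenvalues λ = -6, -1.
For λ=-6: (A-λI) row 1 is [-15, -30], so an eigenvector is (2, -1).
For λ=-1: (A-λI) row 1 is [-20, -30], so an eigenvector is (3, -2).
General solution: K_1e^(-6t)(2,-1) + K_2e^(-t)(3,-2).

x(t) = 2K_1e^(-6t) + 3K_2e^(-t), y(t) = -K_1e^(-6t) - 2K_2e^(-t)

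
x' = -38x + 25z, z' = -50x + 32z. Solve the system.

x(t) = -c_1e^(-3t)sin(5t) - 2c_1e^(-3t)cos(5t) - 2c_2e^(-3t)sin(5t) + c_2e^(-3t)cos(5t), z(t) = -c_1e^(-3t)sin(5t) - 3c_1e^(-3t)cos(5t) - 3c_2e^(-3t)sin(5t) + c_2e^(-3t)cos(5t)

Coefficient matrix A = [[-38, 25], [-50, 32]].
Characteristic polynomial det(A - λI) = λ^2 + 6λ + 34 = 0.
Eigenvalues λ = -3 ± 5i (complex conjugate pair).
For λ=-3+5i: an eigenvector is (-2,-3) - i(-1,-1) = (-2 + i, -3 + i).
A real fundamental pair from Re and Im of e^((-3+5i)t)v: X_1 = e^(-3t)(cos(5t)·(-2,-3) + sin(5t)·(-1,-1)), X_2 = e^(-3t)(sin(5t)·(-2,-3) - cos(5t)·(-1,-1)).
General solution: c_1X_1 + c_2X_2.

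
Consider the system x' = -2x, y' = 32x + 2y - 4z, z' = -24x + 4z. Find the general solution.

x(t) = c_2e^(-2t), y(t) = c_1e^(2t) - 4c_2e^(-2t) - 2c_3e^(4t), z(t) = 4c_2e^(-2t) + c_3e^(4t)

Coefficient matrix A = [[-2, 0, 0], [32, 2, -4], [-24, 0, 4]].
det(A - λI) = 0 gives eigenvalues λ = 2, -2, 4.
For λ=2: eigenvector (0,1,0).
For λ=-2: eigenvector (1,-4,4).
For λ=4: eigenvector (0,-2,1).
General solution: c_1e^(2t)(0,1,0) + c_2e^(-2t)(1,-4,4) + c_3e^(4t)(0,-2,1).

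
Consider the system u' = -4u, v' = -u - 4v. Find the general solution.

u(t) = -c_2e^(-4t), v(t) = c_1e^(-4t) + c_2te^(-4t) + c_2e^(-4t)

Coefficient matrix A = [[-4, 0], [-1, -4]].
Characteristic polynomial det(A - λI) = λ^2 + 8λ + 16 = 0.
Single eigenvalue λ = -4 with algebraic multiplicity 2.
Eigenvector v = (0,1); generalized eigenvector w with (A-λI)w=v is (-1,1).
General solution: e^(-4t)[c_1·v + c_2·(t·v + w)].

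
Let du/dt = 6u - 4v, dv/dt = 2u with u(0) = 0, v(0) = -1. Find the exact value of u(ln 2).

24

A = [[6,-4],[2,0]]; eigenvalues λ = 4, 2.
Eigenvectors: (2,1) for λ=4, (-1,-1) for λ=2.
From the initial condition, c_1 = 1, c_2 = 2.
u(ln 2) = (1)(2^4)(2) + (2)(2^2)(-1) = 24.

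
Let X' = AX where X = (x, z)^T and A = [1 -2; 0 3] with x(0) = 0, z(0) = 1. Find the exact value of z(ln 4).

64

A = [[1,-2],[0,3]]; eigenvalues λ = 3, 1.
Eigenvectors: (1,-1) for λ=3, (-1,0) for λ=1.
From the initial condition, c_1 = -1, c_2 = -1.
z(ln 4) = (-1)(4^3)(-1) + (-1)(4^1)(0) = 64.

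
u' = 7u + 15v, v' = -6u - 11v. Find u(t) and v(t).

Coefficient matrix A = [[7, 15], [-6, -11]].
Characteristic polynomial det(A - λI) = λ^2 + 4λ + 13 = 0.
Eigenvalues λ = -2 ± 3i (complex conjugate pair).
For λ=-2+3i: an eigenvector is (1,-1) - i(-2,1) = (1 + 2i, -1 - i).
A real fundamental pair from Re and Im of e^((-2+3i)t)v: X_1 = e^(-2t)(cos(3t)·(1,-1) + sin(3t)·(-2,1)), X_2 = e^(-2t)(sin(3t)·(1,-1) - cos(3t)·(-2,1)).
General solution: c_1X_1 + c_2X_2.

u(t) = -2c_1e^(-2t)sin(3t) + c_1e^(-2t)cos(3t) + c_2e^(-2t)sin(3t) + 2c_2e^(-2t)cos(3t), v(t) = c_1e^(-2t)sin(3t) - c_1e^(-2t)cos(3t) - c_2e^(-2t)sin(3t) - c_2e^(-2t)cos(3t)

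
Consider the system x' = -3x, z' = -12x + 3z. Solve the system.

Coefficient matrix A = [[-3, 0], [-12, 3]].
Characteristic polynomial det(A - λI) = λ^2 - 9 = 0.
Eigenvalues λ = 3, -3.
For λ=3: (A-λI) row 1 is [-6, 0], so an eigenvector is (0, -1).
For λ=-3: (A-λI) row 2 is [-12, 6], so an eigenvector is (-1, -2).
General solution: c_1e^(3t)(0,-1) + c_2e^(-3t)(-1,-2).

x(t) = -c_2e^(-3t), z(t) = -c_1e^(3t) - 2c_2e^(-3t)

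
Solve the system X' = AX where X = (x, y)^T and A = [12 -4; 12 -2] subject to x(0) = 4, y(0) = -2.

Coefficient matrix A = [[12, -4], [12, -2]].
Characteristic polynomial det(A - λI) = λ^2 - 10λ + 24 = 0.
Eigenvalues λ = 4, 6.
For λ=4: (A-λI) row 1 is [8, -4], so an eigenvector is (-1, -2).
For λ=6: (A-λI) row 1 is [6, -4], so an eigenvector is (2, 3).
General solution: K_1e^(4t)(-1,-2) + K_2e^(6t)(2,3).
Applying x(0)=4, y(0)=-2 gives K_1=16, K_2=10.

x(t) = 20e^(6t) - 16e^(4t), y(t) = 30e^(6t) - 32e^(4t)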